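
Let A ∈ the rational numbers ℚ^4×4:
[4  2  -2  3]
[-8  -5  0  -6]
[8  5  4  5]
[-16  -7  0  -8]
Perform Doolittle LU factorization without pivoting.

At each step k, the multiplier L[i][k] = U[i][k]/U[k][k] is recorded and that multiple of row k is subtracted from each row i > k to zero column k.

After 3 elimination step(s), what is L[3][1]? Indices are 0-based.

k=0: U[0][0]=4
  eliminate (1,0): mult=-2, new row 1: (0, -1, -4, 0); set L[1][0]=-2
  eliminate (2,0): mult=2, new row 2: (0, 1, 8, -1); set L[2][0]=2
  eliminate (3,0): mult=-4, new row 3: (0, 1, -8, 4); set L[3][0]=-4
k=1: U[1][1]=-1
  eliminate (2,1): mult=-1, new row 2: (0, 0, 4, -1); set L[2][1]=-1
  eliminate (3,1): mult=-1, new row 3: (0, 0, -12, 4); set L[3][1]=-1
k=2: U[2][2]=4
  eliminate (3,2): mult=-3, new row 3: (0, 0, 0, 1); set L[3][2]=-3

L[3][1] = -1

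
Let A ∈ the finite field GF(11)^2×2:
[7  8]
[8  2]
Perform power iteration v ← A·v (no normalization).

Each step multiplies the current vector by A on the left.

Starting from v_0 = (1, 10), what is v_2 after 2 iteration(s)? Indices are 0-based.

v_0 = (1, 10).
v_1 = A·v_0 = (10, 6).
v_2 = A·v_1 = (8, 4).

v_2 = (8, 4)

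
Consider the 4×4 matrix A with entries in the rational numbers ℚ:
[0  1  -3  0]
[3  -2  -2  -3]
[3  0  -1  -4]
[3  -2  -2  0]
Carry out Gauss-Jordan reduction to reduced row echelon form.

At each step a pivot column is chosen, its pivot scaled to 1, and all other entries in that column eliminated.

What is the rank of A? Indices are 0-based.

step 1: exchange rows 0,1
step 1: normalize row 0 (÷3) = (1, -2/3, -2/3, -1)
  row 2: subtract 3×row0 = (0, 2, 1, -1)
  row 3: subtract 3×row0 = (0, 0, 0, 3)
step 2: normalize row 1 (÷1) = (0, 1, -3, 0)
  row 0: subtract -2/3×row1 = (1, 0, -8/3, -1)
  row 2: subtract 2×row1 = (0, 0, 7, -1)
step 3: normalize row 2 (÷7) = (0, 0, 1, -1/7)
  row 0: subtract -8/3×row2 = (1, 0, 0, -29/21)
  row 1: subtract -3×row2 = (0, 1, 0, -3/7)
step 4: normalize row 3 (÷3) = (0, 0, 0, 1)
  row 0: subtract -29/21×row3 = (1, 0, 0, 0)
  row 1: subtract -3/7×row3 = (0, 1, 0, 0)
  row 2: subtract -1/7×row3 = (0, 0, 1, 0)

rank = 4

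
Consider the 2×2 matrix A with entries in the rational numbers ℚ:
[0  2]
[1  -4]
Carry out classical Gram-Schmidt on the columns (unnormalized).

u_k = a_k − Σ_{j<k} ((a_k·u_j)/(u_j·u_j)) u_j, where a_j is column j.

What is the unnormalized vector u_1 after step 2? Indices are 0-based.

Step 1: u_0 = a_0 = (0, 1).
Step 2: u_1 = a_1 − (-4)·u_0 = (2, 0).

u_1 = (2, 0)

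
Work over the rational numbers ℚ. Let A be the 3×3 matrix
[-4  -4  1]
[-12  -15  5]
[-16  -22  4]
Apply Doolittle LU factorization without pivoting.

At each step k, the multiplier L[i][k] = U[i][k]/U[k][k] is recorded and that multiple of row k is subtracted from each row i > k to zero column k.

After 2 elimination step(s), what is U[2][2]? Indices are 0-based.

[col 0] pivot -4
  R1 -= 3*R0 → (0, -3, 2)  (L[1][0] := 3)
  R2 -= 4*R0 → (0, -6, 0)  (L[2][0] := 4)
[col 1] pivot -3
  R2 -= 2*R1 → (0, 0, -4)  (L[2][1] := 2)

U[2][2] = -4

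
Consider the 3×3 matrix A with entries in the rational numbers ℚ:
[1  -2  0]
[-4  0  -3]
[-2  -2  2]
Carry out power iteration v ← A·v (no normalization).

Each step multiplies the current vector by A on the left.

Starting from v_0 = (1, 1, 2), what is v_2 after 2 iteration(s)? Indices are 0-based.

v_2 = (19, 4, 22)

v_0 = (1, 1, 2).
v_1 = A·v_0 = (-1, -10, 0).
v_2 = A·v_1 = (19, 4, 22).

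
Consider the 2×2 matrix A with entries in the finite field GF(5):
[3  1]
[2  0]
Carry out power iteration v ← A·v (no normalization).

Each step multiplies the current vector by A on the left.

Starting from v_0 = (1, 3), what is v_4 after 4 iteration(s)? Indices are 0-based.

v_0 = (1, 3).
v_1 = A·v_0 = (1, 2).
v_2 = A·v_1 = (0, 2).
v_3 = A·v_2 = (2, 0).
v_4 = A·v_3 = (1, 4).

v_4 = (1, 4)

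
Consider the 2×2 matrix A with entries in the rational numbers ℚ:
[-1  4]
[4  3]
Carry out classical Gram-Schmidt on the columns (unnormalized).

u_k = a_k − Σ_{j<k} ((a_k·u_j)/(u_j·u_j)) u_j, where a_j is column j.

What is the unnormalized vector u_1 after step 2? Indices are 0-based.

u_1 = (76/17, 19/17)

Step 1: u_0 = a_0 = (-1, 4).
Step 2: u_1 = a_1 − (8/17)·u_0 = (76/17, 19/17).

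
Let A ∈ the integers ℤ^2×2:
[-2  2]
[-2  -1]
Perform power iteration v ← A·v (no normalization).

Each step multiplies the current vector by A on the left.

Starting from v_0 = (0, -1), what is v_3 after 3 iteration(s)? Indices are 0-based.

v_0 = (0, -1).
v_1 = A·v_0 = (-2, 1).
v_2 = A·v_1 = (6, 3).
v_3 = A·v_2 = (-6, -15).

v_3 = (-6, -15)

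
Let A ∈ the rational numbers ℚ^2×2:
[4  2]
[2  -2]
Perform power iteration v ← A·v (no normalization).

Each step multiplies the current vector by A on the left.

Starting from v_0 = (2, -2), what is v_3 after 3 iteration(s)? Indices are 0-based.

v_0 = (2, -2).
v_1 = A·v_0 = (4, 8).
v_2 = A·v_1 = (32, -8).
v_3 = A·v_2 = (112, 80).

v_3 = (112, 80)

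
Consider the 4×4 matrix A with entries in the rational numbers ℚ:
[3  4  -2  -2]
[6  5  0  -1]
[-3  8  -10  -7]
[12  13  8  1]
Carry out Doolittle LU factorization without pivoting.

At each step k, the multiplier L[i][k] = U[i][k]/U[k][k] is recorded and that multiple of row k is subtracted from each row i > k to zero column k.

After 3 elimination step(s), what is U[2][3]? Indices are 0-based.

U[2][3] = 3

Step 1: pivot at (0,0) is 3.
  row1 ← row1 − (2)·row0  ⇒  L[1][0]=2, U row1=(0, -3, 4, 3)
  row2 ← row2 − (-1)·row0  ⇒  L[2][0]=-1, U row2=(0, 12, -12, -9)
  row3 ← row3 − (4)·row0  ⇒  L[3][0]=4, U row3=(0, -3, 16, 9)
Step 2: pivot at (1,1) is -3.
  row2 ← row2 − (-4)·row1  ⇒  L[2][1]=-4, U row2=(0, 0, 4, 3)
  row3 ← row3 − (1)·row1  ⇒  L[3][1]=1, U row3=(0, 0, 12, 6)
Step 3: pivot at (2,2) is 4.
  row3 ← row3 − (3)·row2  ⇒  L[3][2]=3, U row3=(0, 0, 0, -3)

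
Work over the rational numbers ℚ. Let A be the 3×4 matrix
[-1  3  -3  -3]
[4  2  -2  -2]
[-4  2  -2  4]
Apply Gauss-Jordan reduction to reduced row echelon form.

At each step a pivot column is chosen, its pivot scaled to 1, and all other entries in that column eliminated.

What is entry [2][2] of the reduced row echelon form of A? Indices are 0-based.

step 1: normalize row 0 (÷-1) = (1, -3, 3, 3)
  row 1: subtract 4×row0 = (0, 14, -14, -14)
  row 2: subtract -4×row0 = (0, -10, 10, 16)
step 2: normalize row 1 (÷14) = (0, 1, -1, -1)
  row 0: subtract -3×row1 = (1, 0, 0, 0)
  row 2: subtract -10×row1 = (0, 0, 0, 6)
skip col 2 (zero from row 2)
step 3: normalize row 2 (÷6) = (0, 0, 0, 1)
  row 1: subtract -1×row2 = (0, 1, -1, 0)

M[2][2] = 0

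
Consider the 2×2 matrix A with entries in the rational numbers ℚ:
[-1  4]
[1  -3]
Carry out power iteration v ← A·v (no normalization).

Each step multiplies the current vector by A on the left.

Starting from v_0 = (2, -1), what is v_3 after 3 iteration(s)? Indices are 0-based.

v_3 = (-110, 89)

v_0 = (2, -1).
v_1 = A·v_0 = (-6, 5).
v_2 = A·v_1 = (26, -21).
v_3 = A·v_2 = (-110, 89).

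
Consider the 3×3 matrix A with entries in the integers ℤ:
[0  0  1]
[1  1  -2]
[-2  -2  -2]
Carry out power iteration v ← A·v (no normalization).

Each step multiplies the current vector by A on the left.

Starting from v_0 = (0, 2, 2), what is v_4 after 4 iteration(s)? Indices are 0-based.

v_0 = (0, 2, 2).
v_1 = A·v_0 = (2, -2, -8).
v_2 = A·v_1 = (-8, 16, 16).
v_3 = A·v_2 = (16, -24, -48).
v_4 = A·v_3 = (-48, 88, 112).

v_4 = (-48, 88, 112)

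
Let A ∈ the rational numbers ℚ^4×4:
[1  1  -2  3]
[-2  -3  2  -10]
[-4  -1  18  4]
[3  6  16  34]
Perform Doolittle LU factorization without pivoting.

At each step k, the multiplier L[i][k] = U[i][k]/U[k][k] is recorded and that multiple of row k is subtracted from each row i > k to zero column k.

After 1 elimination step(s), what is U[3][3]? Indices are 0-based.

U[3][3] = 25

[col 0] pivot 1
  R1 -= -2*R0 → (0, -1, -2, -4)  (L[1][0] := -2)
  R2 -= -4*R0 → (0, 3, 10, 16)  (L[2][0] := -4)
  R3 -= 3*R0 → (0, 3, 22, 25)  (L[3][0] := 3)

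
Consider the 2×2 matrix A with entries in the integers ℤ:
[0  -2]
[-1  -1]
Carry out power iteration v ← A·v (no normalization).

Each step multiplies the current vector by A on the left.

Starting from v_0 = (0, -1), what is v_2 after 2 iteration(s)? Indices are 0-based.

v_0 = (0, -1).
v_1 = A·v_0 = (2, 1).
v_2 = A·v_1 = (-2, -3).

v_2 = (-2, -3)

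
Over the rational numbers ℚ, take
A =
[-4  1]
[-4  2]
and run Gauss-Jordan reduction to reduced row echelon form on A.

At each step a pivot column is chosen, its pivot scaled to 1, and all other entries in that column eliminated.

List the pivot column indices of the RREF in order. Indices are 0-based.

step 1: normalize row 0 (÷-4) = (1, -1/4)
  row 1: subtract -4×row0 = (0, 1)
step 2: normalize row 1 (÷1) = (0, 1)
  row 0: subtract -1/4×row1 = (1, 0)

pivot columns: 0, 1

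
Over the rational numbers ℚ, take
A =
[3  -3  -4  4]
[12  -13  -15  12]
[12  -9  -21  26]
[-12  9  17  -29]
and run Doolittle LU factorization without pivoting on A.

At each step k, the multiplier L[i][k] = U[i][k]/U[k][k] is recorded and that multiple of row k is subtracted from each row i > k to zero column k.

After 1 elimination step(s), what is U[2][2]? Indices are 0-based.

U[2][2] = -5

k=0: U[0][0]=3
  eliminate (1,0): mult=4, new row 1: (0, -1, 1, -4); set L[1][0]=4
  eliminate (2,0): mult=4, new row 2: (0, 3, -5, 10); set L[2][0]=4
  eliminate (3,0): mult=-4, new row 3: (0, -3, 1, -13); set L[3][0]=-4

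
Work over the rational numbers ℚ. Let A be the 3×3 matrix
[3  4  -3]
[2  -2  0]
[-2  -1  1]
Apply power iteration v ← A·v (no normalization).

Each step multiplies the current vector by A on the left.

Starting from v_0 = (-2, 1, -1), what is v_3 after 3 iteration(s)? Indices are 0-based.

v_0 = (-2, 1, -1).
v_1 = A·v_0 = (1, -6, 2).
v_2 = A·v_1 = (-27, 14, 6).
v_3 = A·v_2 = (-43, -82, 46).

v_3 = (-43, -82, 46)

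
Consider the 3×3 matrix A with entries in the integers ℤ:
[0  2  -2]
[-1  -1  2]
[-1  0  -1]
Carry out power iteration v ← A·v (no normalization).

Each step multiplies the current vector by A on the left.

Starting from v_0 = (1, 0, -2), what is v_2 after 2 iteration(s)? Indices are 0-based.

v_0 = (1, 0, -2).
v_1 = A·v_0 = (4, -5, 1).
v_2 = A·v_1 = (-12, 3, -5).

v_2 = (-12, 3, -5)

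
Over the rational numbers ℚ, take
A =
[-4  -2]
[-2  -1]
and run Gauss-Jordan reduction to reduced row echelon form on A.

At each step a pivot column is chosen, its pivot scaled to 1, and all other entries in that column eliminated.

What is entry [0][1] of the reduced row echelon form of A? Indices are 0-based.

[1] R0 /= -4  ⇒  (1, 1/2)
     R1 -= -2·R0  ⇒  (0, 0)
column 1 empty below row 1

M[0][1] = 1/2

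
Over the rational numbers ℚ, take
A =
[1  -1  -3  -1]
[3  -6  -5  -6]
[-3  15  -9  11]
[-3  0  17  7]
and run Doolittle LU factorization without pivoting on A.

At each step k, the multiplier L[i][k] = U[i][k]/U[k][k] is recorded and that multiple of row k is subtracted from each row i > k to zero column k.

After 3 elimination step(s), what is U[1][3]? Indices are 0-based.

U[1][3] = -3

Step 1: pivot at (0,0) is 1.
  row1 ← row1 − (3)·row0  ⇒  L[1][0]=3, U row1=(0, -3, 4, -3)
  row2 ← row2 − (-3)·row0  ⇒  L[2][0]=-3, U row2=(0, 12, -18, 8)
  row3 ← row3 − (-3)·row0  ⇒  L[3][0]=-3, U row3=(0, -3, 8, 4)
Step 2: pivot at (1,1) is -3.
  row2 ← row2 − (-4)·row1  ⇒  L[2][1]=-4, U row2=(0, 0, -2, -4)
  row3 ← row3 − (1)·row1  ⇒  L[3][1]=1, U row3=(0, 0, 4, 7)
Step 3: pivot at (2,2) is -2.
  row3 ← row3 − (-2)·row2  ⇒  L[3][2]=-2, U row3=(0, 0, 0, -1)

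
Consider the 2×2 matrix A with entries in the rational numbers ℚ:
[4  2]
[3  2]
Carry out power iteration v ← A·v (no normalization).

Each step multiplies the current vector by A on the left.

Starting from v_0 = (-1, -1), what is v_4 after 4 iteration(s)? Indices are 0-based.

v_4 = (-1084, -892)

v_0 = (-1, -1).
v_1 = A·v_0 = (-6, -5).
v_2 = A·v_1 = (-34, -28).
v_3 = A·v_2 = (-192, -158).
v_4 = A·v_3 = (-1084, -892).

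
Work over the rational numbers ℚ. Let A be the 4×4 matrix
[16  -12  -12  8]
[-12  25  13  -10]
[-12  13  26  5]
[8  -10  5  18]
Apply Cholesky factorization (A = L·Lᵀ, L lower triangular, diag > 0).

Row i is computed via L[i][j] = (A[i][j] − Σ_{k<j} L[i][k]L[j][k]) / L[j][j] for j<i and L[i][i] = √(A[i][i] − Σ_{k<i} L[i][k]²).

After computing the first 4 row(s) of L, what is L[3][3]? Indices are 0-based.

L[3][3] = 2

Step 1: L[0][0] = √(16) = 4.
  L[1][0] = (-12) / L[0][0] = -3.
Step 2: L[1][1] = √(16) = 4.
  L[2][0] = (-12) / L[0][0] = -3.
  L[2][1] = (4) / L[1][1] = 1.
Step 3: L[2][2] = √(16) = 4.
  L[3][0] = (8) / L[0][0] = 2.
  L[3][1] = (-4) / L[1][1] = -1.
  L[3][2] = (12) / L[2][2] = 3.
Step 4: L[3][3] = √(4) = 2.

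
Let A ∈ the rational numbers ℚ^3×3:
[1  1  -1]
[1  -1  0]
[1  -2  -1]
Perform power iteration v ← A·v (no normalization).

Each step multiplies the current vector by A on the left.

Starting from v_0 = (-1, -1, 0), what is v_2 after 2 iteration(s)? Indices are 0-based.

v_2 = (-3, -2, -3)

v_0 = (-1, -1, 0).
v_1 = A·v_0 = (-2, 0, 1).
v_2 = A·v_1 = (-3, -2, -3).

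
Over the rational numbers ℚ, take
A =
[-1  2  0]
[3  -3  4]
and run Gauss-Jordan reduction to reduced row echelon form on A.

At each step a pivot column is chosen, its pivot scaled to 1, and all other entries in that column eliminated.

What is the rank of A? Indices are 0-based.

[1] R0 /= -1  ⇒  (1, -2, 0)
     R1 -= 3·R0  ⇒  (0, 3, 4)
[2] R1 /= 3  ⇒  (0, 1, 4/3)
     R0 -= -2·R1  ⇒  (1, 0, 8/3)

rank = 2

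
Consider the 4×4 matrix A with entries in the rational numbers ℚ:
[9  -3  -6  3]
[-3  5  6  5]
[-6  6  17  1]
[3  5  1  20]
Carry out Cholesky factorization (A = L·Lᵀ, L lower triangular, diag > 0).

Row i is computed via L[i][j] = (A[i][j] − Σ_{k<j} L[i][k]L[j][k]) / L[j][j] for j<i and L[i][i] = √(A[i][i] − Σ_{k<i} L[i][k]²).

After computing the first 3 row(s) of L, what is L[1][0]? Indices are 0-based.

Step 1: L[0][0] = √(9) = 3.
  L[1][0] = (-3) / L[0][0] = -1.
Step 2: L[1][1] = √(4) = 2.
  L[2][0] = (-6) / L[0][0] = -2.
  L[2][1] = (4) / L[1][1] = 2.
Step 3: L[2][2] = √(9) = 3.

L[1][0] = -1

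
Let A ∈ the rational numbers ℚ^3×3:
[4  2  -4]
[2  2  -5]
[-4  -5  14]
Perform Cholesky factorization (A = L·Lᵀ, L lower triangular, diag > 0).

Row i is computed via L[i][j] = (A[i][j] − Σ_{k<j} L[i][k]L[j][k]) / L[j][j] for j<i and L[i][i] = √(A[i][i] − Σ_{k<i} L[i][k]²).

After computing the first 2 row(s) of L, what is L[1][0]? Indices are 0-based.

L[1][0] = 1

Step 1: L[0][0] = √(4) = 2.
  L[1][0] = (2) / L[0][0] = 1.
Step 2: L[1][1] = √(1) = 1.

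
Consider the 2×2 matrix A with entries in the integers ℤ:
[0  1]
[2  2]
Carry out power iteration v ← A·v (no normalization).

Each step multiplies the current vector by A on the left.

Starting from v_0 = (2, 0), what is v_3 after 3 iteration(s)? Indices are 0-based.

v_3 = (8, 24)

v_0 = (2, 0).
v_1 = A·v_0 = (0, 4).
v_2 = A·v_1 = (4, 8).
v_3 = A·v_2 = (8, 24).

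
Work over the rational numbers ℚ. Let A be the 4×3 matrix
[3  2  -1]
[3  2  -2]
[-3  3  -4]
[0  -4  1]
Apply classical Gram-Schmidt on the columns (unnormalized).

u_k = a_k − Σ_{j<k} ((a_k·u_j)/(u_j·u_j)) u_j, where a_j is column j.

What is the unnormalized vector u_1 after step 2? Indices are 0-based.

u_1 = (5/3, 5/3, 10/3, -4)

Step 1: u_0 = a_0 = (3, 3, -3, 0).
Step 2: u_1 = a_1 − (1/9)·u_0 = (5/3, 5/3, 10/3, -4).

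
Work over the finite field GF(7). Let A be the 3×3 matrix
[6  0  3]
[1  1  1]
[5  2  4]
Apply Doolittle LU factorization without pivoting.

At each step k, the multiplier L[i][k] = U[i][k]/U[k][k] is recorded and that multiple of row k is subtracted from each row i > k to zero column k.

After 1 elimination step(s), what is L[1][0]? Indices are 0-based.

Step 1: pivot at (0,0) is 6.
  row1 ← row1 − (6)·row0  ⇒  L[1][0]=6, U row1=(0, 1, 4)
  row2 ← row2 − (2)·row0  ⇒  L[2][0]=2, U row2=(0, 2, 5)

L[1][0] = 6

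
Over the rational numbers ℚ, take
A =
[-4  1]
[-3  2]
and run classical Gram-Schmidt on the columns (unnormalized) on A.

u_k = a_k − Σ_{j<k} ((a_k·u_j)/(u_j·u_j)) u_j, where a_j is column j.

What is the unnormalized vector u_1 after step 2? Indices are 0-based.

Step 1: u_0 = a_0 = (-4, -3).
Step 2: u_1 = a_1 − (-2/5)·u_0 = (-3/5, 4/5).

u_1 = (-3/5, 4/5)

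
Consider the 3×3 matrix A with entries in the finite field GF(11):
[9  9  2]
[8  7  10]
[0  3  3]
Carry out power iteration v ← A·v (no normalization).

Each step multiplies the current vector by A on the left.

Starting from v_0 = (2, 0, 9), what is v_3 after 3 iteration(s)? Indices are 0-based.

v_0 = (2, 0, 9).
v_1 = A·v_0 = (3, 7, 5).
v_2 = A·v_1 = (1, 2, 3).
v_3 = A·v_2 = (0, 8, 4).

v_3 = (0, 8, 4)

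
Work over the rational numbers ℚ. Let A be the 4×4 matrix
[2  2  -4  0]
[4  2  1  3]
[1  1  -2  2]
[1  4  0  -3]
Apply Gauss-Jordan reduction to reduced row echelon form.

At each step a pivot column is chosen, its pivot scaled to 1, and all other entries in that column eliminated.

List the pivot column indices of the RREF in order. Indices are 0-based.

[1] R0 /= 2  ⇒  (1, 1, -2, 0)
     R1 -= 4·R0  ⇒  (0, -2, 9, 3)
     R2 -= 1·R0  ⇒  (0, 0, 0, 2)
     R3 -= 1·R0  ⇒  (0, 3, 2, -3)
[2] R1 /= -2  ⇒  (0, 1, -9/2, -3/2)
     R0 -= 1·R1  ⇒  (1, 0, 5/2, 3/2)
     R3 -= 3·R1  ⇒  (0, 0, 31/2, 3/2)
[3] R2 <-> R3
[3] R2 /= 31/2  ⇒  (0, 0, 1, 3/31)
     R0 -= 5/2·R2  ⇒  (1, 0, 0, 39/31)
     R1 -= -9/2·R2  ⇒  (0, 1, 0, -33/31)
[4] R3 /= 2  ⇒  (0, 0, 0, 1)
     R0 -= 39/31·R3  ⇒  (1, 0, 0, 0)
     R1 -= -33/31·R3  ⇒  (0, 1, 0, 0)
     R2 -= 3/31·R3  ⇒  (0, 0, 1, 0)

pivot columns: 0, 1, 2, 3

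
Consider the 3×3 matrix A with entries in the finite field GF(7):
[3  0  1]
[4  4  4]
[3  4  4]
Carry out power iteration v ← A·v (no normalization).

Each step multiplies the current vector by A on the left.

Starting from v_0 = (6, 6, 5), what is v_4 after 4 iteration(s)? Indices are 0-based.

v_0 = (6, 6, 5).
v_1 = A·v_0 = (2, 5, 6).
v_2 = A·v_1 = (5, 3, 1).
v_3 = A·v_2 = (2, 1, 3).
v_4 = A·v_3 = (2, 3, 1).

v_4 = (2, 3, 1)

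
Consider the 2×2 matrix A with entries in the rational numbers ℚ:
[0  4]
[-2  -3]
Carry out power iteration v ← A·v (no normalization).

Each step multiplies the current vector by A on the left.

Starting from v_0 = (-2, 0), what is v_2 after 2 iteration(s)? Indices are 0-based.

v_0 = (-2, 0).
v_1 = A·v_0 = (0, 4).
v_2 = A·v_1 = (16, -12).

v_2 = (16, -12)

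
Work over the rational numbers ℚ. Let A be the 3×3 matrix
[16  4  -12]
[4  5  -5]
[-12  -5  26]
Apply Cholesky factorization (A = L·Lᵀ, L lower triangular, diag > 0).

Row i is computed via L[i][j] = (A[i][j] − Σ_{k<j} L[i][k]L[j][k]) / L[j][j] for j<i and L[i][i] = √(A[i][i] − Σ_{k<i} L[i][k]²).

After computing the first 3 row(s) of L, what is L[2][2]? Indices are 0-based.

Step 1: L[0][0] = √(16) = 4.
  L[1][0] = (4) / L[0][0] = 1.
Step 2: L[1][1] = √(4) = 2.
  L[2][0] = (-12) / L[0][0] = -3.
  L[2][1] = (-2) / L[1][1] = -1.
Step 3: L[2][2] = √(16) = 4.

L[2][2] = 4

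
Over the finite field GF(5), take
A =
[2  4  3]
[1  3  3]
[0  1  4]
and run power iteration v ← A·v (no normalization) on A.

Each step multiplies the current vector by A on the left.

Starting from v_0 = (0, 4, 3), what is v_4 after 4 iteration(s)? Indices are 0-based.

v_4 = (4, 1, 4)

v_0 = (0, 4, 3).
v_1 = A·v_0 = (0, 1, 1).
v_2 = A·v_1 = (2, 1, 0).
v_3 = A·v_2 = (3, 0, 1).
v_4 = A·v_3 = (4, 1, 4).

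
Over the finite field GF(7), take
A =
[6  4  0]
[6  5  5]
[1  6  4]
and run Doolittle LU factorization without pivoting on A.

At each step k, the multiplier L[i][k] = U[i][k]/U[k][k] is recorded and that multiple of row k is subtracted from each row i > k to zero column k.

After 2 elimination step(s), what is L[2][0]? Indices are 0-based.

L[2][0] = 6

[col 0] pivot 6
  R1 -= 1*R0 → (0, 1, 5)  (L[1][0] := 1)
  R2 -= 6*R0 → (0, 3, 4)  (L[2][0] := 6)
[col 1] pivot 1
  R2 -= 3*R1 → (0, 0, 3)  (L[2][1] := 3)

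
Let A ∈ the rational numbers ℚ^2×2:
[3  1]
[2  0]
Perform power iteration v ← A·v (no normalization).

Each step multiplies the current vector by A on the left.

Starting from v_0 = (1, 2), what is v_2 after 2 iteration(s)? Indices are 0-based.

v_2 = (17, 10)

v_0 = (1, 2).
v_1 = A·v_0 = (5, 2).
v_2 = A·v_1 = (17, 10).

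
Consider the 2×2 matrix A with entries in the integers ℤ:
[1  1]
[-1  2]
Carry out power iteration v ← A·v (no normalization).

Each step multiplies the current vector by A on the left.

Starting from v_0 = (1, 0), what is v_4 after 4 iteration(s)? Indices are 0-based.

v_4 = (-9, -9)

v_0 = (1, 0).
v_1 = A·v_0 = (1, -1).
v_2 = A·v_1 = (0, -3).
v_3 = A·v_2 = (-3, -6).
v_4 = A·v_3 = (-9, -9).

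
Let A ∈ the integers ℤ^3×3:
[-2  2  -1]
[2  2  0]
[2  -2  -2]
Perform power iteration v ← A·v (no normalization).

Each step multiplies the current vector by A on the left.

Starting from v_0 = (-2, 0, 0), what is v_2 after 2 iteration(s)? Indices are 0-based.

v_2 = (-12, 0, 24)

v_0 = (-2, 0, 0).
v_1 = A·v_0 = (4, -4, -4).
v_2 = A·v_1 = (-12, 0, 24).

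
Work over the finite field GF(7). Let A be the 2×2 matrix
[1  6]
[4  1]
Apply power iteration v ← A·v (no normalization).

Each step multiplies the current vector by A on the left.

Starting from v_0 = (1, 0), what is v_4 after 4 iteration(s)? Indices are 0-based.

v_0 = (1, 0).
v_1 = A·v_0 = (1, 4).
v_2 = A·v_1 = (4, 1).
v_3 = A·v_2 = (3, 3).
v_4 = A·v_3 = (0, 1).

v_4 = (0, 1)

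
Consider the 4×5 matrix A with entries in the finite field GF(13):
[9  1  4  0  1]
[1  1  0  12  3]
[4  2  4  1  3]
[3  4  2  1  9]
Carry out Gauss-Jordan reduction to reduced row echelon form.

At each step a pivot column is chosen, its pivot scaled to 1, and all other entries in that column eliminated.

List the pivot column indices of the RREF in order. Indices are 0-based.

pivot(0,0)=9: scale R0 → (1, 3, 12, 0, 3)
  clear (1,0): R1 −= (1)R0 → (0, 11, 1, 12, 0)
  clear (2,0): R2 −= (4)R0 → (0, 3, 8, 1, 4)
  clear (3,0): R3 −= (3)R0 → (0, 8, 5, 1, 0)
pivot(1,1)=11: scale R1 → (0, 1, 6, 7, 0)
  clear (0,1): R0 −= (3)R1 → (1, 0, 7, 5, 3)
  clear (2,1): R2 −= (3)R1 → (0, 0, 3, 6, 4)
  clear (3,1): R3 −= (8)R1 → (0, 0, 9, 10, 0)
pivot(2,2)=3: scale R2 → (0, 0, 1, 2, 10)
  clear (0,2): R0 −= (7)R2 → (1, 0, 0, 4, 11)
  clear (1,2): R1 −= (6)R2 → (0, 1, 0, 8, 5)
  clear (3,2): R3 −= (9)R2 → (0, 0, 0, 5, 1)
pivot(3,3)=5: scale R3 → (0, 0, 0, 1, 8)
  clear (0,3): R0 −= (4)R3 → (1, 0, 0, 0, 5)
  clear (1,3): R1 −= (8)R3 → (0, 1, 0, 0, 6)
  clear (2,3): R2 −= (2)R3 → (0, 0, 1, 0, 7)

pivot columns: 0, 1, 2, 3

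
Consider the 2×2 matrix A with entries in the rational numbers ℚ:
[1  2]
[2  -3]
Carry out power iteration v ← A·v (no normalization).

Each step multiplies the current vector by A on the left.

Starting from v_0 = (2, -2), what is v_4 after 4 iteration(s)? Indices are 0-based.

v_0 = (2, -2).
v_1 = A·v_0 = (-2, 10).
v_2 = A·v_1 = (18, -34).
v_3 = A·v_2 = (-50, 138).
v_4 = A·v_3 = (226, -514).

v_4 = (226, -514)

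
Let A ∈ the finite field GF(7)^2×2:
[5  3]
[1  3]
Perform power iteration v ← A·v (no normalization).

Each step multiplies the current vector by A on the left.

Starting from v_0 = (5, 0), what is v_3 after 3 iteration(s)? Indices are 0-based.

v_0 = (5, 0).
v_1 = A·v_0 = (4, 5).
v_2 = A·v_1 = (0, 5).
v_3 = A·v_2 = (1, 1).

v_3 = (1, 1)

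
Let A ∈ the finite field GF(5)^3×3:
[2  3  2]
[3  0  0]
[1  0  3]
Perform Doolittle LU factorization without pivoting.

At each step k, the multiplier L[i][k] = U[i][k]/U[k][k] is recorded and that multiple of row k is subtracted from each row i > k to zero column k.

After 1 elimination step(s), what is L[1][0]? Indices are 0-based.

Step 1: pivot at (0,0) is 2.
  row1 ← row1 − (4)·row0  ⇒  L[1][0]=4, U row1=(0, 3, 2)
  row2 ← row2 − (3)·row0  ⇒  L[2][0]=3, U row2=(0, 1, 2)

L[1][0] = 4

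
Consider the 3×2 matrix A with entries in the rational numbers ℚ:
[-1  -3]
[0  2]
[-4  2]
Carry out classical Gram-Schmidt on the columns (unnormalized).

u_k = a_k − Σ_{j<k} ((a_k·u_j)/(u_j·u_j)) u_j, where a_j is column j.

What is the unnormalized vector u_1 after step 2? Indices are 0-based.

Step 1: u_0 = a_0 = (-1, 0, -4).
Step 2: u_1 = a_1 − (-5/17)·u_0 = (-56/17, 2, 14/17).

u_1 = (-56/17, 2, 14/17)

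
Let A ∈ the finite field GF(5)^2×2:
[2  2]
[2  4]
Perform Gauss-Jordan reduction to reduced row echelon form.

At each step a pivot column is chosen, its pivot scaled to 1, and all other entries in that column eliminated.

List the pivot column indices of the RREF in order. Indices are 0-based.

step 1: normalize row 0 (÷2) = (1, 1)
  row 1: subtract 2×row0 = (0, 2)
step 2: normalize row 1 (÷2) = (0, 1)
  row 0: subtract 1×row1 = (1, 0)

pivot columns: 0, 1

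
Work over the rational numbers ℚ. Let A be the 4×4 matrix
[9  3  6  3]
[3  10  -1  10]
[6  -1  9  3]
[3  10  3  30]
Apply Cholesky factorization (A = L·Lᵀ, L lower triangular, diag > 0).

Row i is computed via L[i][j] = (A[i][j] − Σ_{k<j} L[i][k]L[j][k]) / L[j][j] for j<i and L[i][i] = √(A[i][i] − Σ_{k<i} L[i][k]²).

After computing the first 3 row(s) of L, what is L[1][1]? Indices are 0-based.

Step 1: L[0][0] = √(9) = 3.
  L[1][0] = (3) / L[0][0] = 1.
Step 2: L[1][1] = √(9) = 3.
  L[2][0] = (6) / L[0][0] = 2.
  L[2][1] = (-3) / L[1][1] = -1.
Step 3: L[2][2] = √(4) = 2.

L[1][1] = 3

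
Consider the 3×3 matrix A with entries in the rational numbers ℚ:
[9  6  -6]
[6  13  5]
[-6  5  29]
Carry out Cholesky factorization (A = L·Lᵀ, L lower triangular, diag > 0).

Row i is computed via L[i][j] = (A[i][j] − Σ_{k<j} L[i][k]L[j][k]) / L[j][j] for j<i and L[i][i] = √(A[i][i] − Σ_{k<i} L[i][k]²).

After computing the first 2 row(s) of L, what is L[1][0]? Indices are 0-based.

L[1][0] = 2

Step 1: L[0][0] = √(9) = 3.
  L[1][0] = (6) / L[0][0] = 2.
Step 2: L[1][1] = √(9) = 3.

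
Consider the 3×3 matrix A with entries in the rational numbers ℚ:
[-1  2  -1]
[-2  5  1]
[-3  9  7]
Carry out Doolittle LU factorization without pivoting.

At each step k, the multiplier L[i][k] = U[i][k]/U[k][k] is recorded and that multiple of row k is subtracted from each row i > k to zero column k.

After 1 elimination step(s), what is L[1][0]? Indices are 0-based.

Step 1: pivot at (0,0) is -1.
  row1 ← row1 − (2)·row0  ⇒  L[1][0]=2, U row1=(0, 1, 3)
  row2 ← row2 − (3)·row0  ⇒  L[2][0]=3, U row2=(0, 3, 10)

L[1][0] = 2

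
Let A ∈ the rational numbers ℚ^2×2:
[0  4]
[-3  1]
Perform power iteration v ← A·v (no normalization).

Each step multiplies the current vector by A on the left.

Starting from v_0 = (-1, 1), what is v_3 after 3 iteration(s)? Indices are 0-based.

v_3 = (-32, -56)

v_0 = (-1, 1).
v_1 = A·v_0 = (4, 4).
v_2 = A·v_1 = (16, -8).
v_3 = A·v_2 = (-32, -56).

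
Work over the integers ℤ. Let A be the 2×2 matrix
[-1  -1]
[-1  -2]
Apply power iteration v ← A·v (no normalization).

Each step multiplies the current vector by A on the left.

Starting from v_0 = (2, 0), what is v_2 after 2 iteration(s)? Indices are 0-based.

v_0 = (2, 0).
v_1 = A·v_0 = (-2, -2).
v_2 = A·v_1 = (4, 6).

v_2 = (4, 6)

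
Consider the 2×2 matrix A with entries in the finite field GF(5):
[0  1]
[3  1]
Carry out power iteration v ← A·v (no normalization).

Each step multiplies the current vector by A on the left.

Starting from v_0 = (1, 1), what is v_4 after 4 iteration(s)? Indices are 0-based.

v_0 = (1, 1).
v_1 = A·v_0 = (1, 4).
v_2 = A·v_1 = (4, 2).
v_3 = A·v_2 = (2, 4).
v_4 = A·v_3 = (4, 0).

v_4 = (4, 0)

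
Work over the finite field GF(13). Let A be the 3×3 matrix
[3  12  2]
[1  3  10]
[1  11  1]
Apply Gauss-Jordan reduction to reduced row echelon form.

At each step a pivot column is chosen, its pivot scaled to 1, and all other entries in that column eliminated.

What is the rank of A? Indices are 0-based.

rank = 3

step 1: normalize row 0 (÷3) = (1, 4, 5)
  row 1: subtract 1×row0 = (0, 12, 5)
  row 2: subtract 1×row0 = (0, 7, 9)
step 2: normalize row 1 (÷12) = (0, 1, 8)
  row 0: subtract 4×row1 = (1, 0, 12)
  row 2: subtract 7×row1 = (0, 0, 5)
step 3: normalize row 2 (÷5) = (0, 0, 1)
  row 0: subtract 12×row2 = (1, 0, 0)
  row 1: subtract 8×row2 = (0, 1, 0)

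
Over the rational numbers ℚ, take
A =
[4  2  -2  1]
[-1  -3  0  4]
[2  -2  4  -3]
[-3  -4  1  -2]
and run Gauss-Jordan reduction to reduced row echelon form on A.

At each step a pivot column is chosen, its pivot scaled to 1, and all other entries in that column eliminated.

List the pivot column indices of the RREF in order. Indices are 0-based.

[1] R0 /= 4  ⇒  (1, 1/2, -1/2, 1/4)
     R1 -= -1·R0  ⇒  (0, -5/2, -1/2, 17/4)
     R2 -= 2·R0  ⇒  (0, -3, 5, -7/2)
     R3 -= -3·R0  ⇒  (0, -5/2, -1/2, -5/4)
[2] R1 /= -5/2  ⇒  (0, 1, 1/5, -17/10)
     R0 -= 1/2·R1  ⇒  (1, 0, -3/5, 11/10)
     R2 -= -3·R1  ⇒  (0, 0, 28/5, -43/5)
     R3 -= -5/2·R1  ⇒  (0, 0, 0, -11/2)
[3] R2 /= 28/5  ⇒  (0, 0, 1, -43/28)
     R0 -= -3/5·R2  ⇒  (1, 0, 0, 5/28)
     R1 -= 1/5·R2  ⇒  (0, 1, 0, -39/28)
[4] R3 /= -11/2  ⇒  (0, 0, 0, 1)
     R0 -= 5/28·R3  ⇒  (1, 0, 0, 0)
     R1 -= -39/28·R3  ⇒  (0, 1, 0, 0)
     R2 -= -43/28·R3  ⇒  (0, 0, 1, 0)

pivot columns: 0, 1, 2, 3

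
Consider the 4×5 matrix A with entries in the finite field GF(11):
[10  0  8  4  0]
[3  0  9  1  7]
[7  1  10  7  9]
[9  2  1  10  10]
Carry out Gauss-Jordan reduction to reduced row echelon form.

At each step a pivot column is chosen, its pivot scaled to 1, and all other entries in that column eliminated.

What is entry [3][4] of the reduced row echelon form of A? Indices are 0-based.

[1] R0 /= 10  ⇒  (1, 0, 3, 7, 0)
     R1 -= 3·R0  ⇒  (0, 0, 0, 2, 7)
     R2 -= 7·R0  ⇒  (0, 1, 0, 2, 9)
     R3 -= 9·R0  ⇒  (0, 2, 7, 2, 10)
[2] R1 <-> R2
[2] R1 /= 1  ⇒  (0, 1, 0, 2, 9)
     R3 -= 2·R1  ⇒  (0, 0, 7, 9, 3)
[3] R2 <-> R3
[3] R2 /= 7  ⇒  (0, 0, 1, 6, 2)
     R0 -= 3·R2  ⇒  (1, 0, 0, 0, 5)
[4] R3 /= 2  ⇒  (0, 0, 0, 1, 9)
     R1 -= 2·R3  ⇒  (0, 1, 0, 0, 2)
     R2 -= 6·R3  ⇒  (0, 0, 1, 0, 3)

M[3][4] = 9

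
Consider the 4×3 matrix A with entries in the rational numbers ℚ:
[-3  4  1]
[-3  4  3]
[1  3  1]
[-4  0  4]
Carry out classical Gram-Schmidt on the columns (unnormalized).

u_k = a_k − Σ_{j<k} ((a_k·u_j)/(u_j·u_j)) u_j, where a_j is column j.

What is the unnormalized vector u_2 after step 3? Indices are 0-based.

Step 1: u_0 = a_0 = (-3, -3, 1, -4).
Step 2: u_1 = a_1 − (-3/5)·u_0 = (11/5, 11/5, 18/5, -12/5).
Step 3: u_2 = a_2 − (-27/35)·u_0 − (7/71)·u_1 = (-761/497, 233/497, 704/497, 572/497).

u_2 = (-761/497, 233/497, 704/497, 572/497)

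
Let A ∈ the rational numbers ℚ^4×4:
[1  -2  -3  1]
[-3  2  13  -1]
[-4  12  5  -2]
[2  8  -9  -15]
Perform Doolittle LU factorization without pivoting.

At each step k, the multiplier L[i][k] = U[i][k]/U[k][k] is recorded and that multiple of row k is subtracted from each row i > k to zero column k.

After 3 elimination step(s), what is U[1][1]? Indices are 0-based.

U[1][1] = -4

Step 1: pivot at (0,0) is 1.
  row1 ← row1 − (-3)·row0  ⇒  L[1][0]=-3, U row1=(0, -4, 4, 2)
  row2 ← row2 − (-4)·row0  ⇒  L[2][0]=-4, U row2=(0, 4, -7, 2)
  row3 ← row3 − (2)·row0  ⇒  L[3][0]=2, U row3=(0, 12, -3, -17)
Step 2: pivot at (1,1) is -4.
  row2 ← row2 − (-1)·row1  ⇒  L[2][1]=-1, U row2=(0, 0, -3, 4)
  row3 ← row3 − (-3)·row1  ⇒  L[3][1]=-3, U row3=(0, 0, 9, -11)
Step 3: pivot at (2,2) is -3.
  row3 ← row3 − (-3)·row2  ⇒  L[3][2]=-3, U row3=(0, 0, 0, 1)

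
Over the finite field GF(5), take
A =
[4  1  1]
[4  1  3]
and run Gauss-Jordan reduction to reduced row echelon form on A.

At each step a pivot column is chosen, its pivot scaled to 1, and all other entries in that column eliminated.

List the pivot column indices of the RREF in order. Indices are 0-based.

pivot(0,0)=4: scale R0 → (1, 4, 4)
  clear (1,0): R1 −= (4)R0 → (0, 0, 2)
col 1: no nonzero at/below row 1; advance.
pivot(1,2)=2: scale R1 → (0, 0, 1)
  clear (0,2): R0 −= (4)R1 → (1, 4, 0)

pivot columns: 0, 2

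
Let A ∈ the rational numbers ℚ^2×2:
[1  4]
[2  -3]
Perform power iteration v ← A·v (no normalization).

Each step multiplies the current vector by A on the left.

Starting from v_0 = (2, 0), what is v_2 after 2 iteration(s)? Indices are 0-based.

v_2 = (18, -8)

v_0 = (2, 0).
v_1 = A·v_0 = (2, 4).
v_2 = A·v_1 = (18, -8).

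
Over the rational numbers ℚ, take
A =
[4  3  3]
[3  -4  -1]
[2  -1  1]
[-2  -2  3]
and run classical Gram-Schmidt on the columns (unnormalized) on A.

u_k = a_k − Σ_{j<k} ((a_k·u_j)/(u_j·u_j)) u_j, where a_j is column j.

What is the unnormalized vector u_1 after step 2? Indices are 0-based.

u_1 = (91/33, -46/11, -37/33, -62/33)

Step 1: u_0 = a_0 = (4, 3, 2, -2).
Step 2: u_1 = a_1 − (2/33)·u_0 = (91/33, -46/11, -37/33, -62/33).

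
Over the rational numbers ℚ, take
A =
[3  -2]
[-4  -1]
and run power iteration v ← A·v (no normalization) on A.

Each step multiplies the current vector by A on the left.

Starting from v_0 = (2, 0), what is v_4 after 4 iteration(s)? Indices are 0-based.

v_4 = (642, -416)

v_0 = (2, 0).
v_1 = A·v_0 = (6, -8).
v_2 = A·v_1 = (34, -16).
v_3 = A·v_2 = (134, -120).
v_4 = A·v_3 = (642, -416).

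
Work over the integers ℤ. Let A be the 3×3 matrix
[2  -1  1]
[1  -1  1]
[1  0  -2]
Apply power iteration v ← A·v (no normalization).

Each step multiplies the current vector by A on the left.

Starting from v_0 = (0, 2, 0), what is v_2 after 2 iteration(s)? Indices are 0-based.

v_2 = (-2, 0, -2)

v_0 = (0, 2, 0).
v_1 = A·v_0 = (-2, -2, 0).
v_2 = A·v_1 = (-2, 0, -2).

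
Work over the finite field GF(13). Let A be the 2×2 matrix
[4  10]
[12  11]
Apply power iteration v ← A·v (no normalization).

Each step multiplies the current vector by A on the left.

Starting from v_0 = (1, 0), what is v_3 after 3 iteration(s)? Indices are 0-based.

v_0 = (1, 0).
v_1 = A·v_0 = (4, 12).
v_2 = A·v_1 = (6, 11).
v_3 = A·v_2 = (4, 11).

v_3 = (4, 11)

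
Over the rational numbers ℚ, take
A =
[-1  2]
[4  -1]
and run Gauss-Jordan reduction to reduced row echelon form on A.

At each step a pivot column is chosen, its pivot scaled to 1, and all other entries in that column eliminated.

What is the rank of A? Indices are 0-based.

pivot(0,0)=-1: scale R0 → (1, -2)
  clear (1,0): R1 −= (4)R0 → (0, 7)
pivot(1,1)=7: scale R1 → (0, 1)
  clear (0,1): R0 −= (-2)R1 → (1, 0)

rank = 2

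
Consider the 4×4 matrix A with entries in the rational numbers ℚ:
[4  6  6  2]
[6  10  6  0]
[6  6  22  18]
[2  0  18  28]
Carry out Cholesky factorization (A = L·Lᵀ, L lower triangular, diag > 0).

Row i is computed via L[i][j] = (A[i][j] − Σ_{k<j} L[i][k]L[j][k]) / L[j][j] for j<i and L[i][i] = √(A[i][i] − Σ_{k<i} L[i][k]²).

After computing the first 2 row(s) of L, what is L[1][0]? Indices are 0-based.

L[1][0] = 3

Step 1: L[0][0] = √(4) = 2.
  L[1][0] = (6) / L[0][0] = 3.
Step 2: L[1][1] = √(1) = 1.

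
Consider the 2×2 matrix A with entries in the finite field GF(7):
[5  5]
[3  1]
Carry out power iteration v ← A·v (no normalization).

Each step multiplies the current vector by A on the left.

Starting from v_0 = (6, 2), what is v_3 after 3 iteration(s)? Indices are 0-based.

v_0 = (6, 2).
v_1 = A·v_0 = (5, 6).
v_2 = A·v_1 = (6, 0).
v_3 = A·v_2 = (2, 4).

v_3 = (2, 4)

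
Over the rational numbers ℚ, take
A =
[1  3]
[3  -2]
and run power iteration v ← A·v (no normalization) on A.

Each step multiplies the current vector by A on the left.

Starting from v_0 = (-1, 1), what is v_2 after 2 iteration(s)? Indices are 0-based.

v_0 = (-1, 1).
v_1 = A·v_0 = (2, -5).
v_2 = A·v_1 = (-13, 16).

v_2 = (-13, 16)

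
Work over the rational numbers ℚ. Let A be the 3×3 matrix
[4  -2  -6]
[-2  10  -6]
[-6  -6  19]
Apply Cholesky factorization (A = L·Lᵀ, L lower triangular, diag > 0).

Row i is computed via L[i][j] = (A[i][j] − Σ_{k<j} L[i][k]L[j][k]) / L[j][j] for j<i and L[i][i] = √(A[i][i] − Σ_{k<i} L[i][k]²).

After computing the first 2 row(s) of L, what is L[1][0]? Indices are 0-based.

Step 1: L[0][0] = √(4) = 2.
  L[1][0] = (-2) / L[0][0] = -1.
Step 2: L[1][1] = √(9) = 3.

L[1][0] = -1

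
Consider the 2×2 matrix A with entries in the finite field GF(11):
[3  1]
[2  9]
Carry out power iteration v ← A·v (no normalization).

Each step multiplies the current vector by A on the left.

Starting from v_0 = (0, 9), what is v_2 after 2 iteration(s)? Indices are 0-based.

v_0 = (0, 9).
v_1 = A·v_0 = (9, 4).
v_2 = A·v_1 = (9, 10).

v_2 = (9, 10)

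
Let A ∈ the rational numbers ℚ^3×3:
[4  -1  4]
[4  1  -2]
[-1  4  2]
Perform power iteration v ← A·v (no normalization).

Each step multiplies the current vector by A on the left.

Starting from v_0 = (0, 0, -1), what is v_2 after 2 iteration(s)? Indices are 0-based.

v_2 = (-26, -10, 8)

v_0 = (0, 0, -1).
v_1 = A·v_0 = (-4, 2, -2).
v_2 = A·v_1 = (-26, -10, 8).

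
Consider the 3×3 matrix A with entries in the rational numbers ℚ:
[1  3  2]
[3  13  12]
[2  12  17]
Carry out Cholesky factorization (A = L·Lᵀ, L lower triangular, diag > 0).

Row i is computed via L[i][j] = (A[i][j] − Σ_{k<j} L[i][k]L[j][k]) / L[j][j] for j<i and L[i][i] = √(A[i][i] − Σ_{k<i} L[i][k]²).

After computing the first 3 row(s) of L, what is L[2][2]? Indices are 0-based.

L[2][2] = 2

Step 1: L[0][0] = √(1) = 1.
  L[1][0] = (3) / L[0][0] = 3.
Step 2: L[1][1] = √(4) = 2.
  L[2][0] = (2) / L[0][0] = 2.
  L[2][1] = (6) / L[1][1] = 3.
Step 3: L[2][2] = √(4) = 2.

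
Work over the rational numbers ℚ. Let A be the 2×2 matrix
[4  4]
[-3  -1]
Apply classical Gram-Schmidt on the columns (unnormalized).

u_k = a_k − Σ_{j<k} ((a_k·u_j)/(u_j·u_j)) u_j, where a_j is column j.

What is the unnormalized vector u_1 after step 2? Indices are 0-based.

u_1 = (24/25, 32/25)

Step 1: u_0 = a_0 = (4, -3).
Step 2: u_1 = a_1 − (19/25)·u_0 = (24/25, 32/25).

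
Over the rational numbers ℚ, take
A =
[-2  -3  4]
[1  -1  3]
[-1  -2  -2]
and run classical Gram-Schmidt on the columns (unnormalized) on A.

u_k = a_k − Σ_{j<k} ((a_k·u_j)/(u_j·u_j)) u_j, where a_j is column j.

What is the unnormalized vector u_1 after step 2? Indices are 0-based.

Step 1: u_0 = a_0 = (-2, 1, -1).
Step 2: u_1 = a_1 − (7/6)·u_0 = (-2/3, -13/6, -5/6).

u_1 = (-2/3, -13/6, -5/6)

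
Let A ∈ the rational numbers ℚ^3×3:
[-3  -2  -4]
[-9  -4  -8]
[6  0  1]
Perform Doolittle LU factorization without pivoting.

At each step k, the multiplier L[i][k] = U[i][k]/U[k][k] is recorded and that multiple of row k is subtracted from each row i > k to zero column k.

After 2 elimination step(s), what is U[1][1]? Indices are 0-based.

U[1][1] = 2

[col 0] pivot -3
  R1 -= 3*R0 → (0, 2, 4)  (L[1][0] := 3)
  R2 -= -2*R0 → (0, -4, -7)  (L[2][0] := -2)
[col 1] pivot 2
  R2 -= -2*R1 → (0, 0, 1)  (L[2][1] := -2)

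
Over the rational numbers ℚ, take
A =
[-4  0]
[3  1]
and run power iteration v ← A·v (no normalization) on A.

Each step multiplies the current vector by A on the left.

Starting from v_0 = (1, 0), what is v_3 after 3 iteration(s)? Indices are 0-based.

v_3 = (-64, 39)

v_0 = (1, 0).
v_1 = A·v_0 = (-4, 3).
v_2 = A·v_1 = (16, -9).
v_3 = A·v_2 = (-64, 39).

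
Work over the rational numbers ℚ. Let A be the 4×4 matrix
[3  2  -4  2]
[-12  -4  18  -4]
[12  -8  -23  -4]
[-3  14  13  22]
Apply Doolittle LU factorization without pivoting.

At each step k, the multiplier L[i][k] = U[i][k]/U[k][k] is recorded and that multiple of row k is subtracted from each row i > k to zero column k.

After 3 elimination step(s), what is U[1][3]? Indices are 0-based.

k=0: U[0][0]=3
  eliminate (1,0): mult=-4, new row 1: (0, 4, 2, 4); set L[1][0]=-4
  eliminate (2,0): mult=4, new row 2: (0, -16, -7, -12); set L[2][0]=4
  eliminate (3,0): mult=-1, new row 3: (0, 16, 9, 24); set L[3][0]=-1
k=1: U[1][1]=4
  eliminate (2,1): mult=-4, new row 2: (0, 0, 1, 4); set L[2][1]=-4
  eliminate (3,1): mult=4, new row 3: (0, 0, 1, 8); set L[3][1]=4
k=2: U[2][2]=1
  eliminate (3,2): mult=1, new row 3: (0, 0, 0, 4); set L[3][2]=1

U[1][3] = 4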